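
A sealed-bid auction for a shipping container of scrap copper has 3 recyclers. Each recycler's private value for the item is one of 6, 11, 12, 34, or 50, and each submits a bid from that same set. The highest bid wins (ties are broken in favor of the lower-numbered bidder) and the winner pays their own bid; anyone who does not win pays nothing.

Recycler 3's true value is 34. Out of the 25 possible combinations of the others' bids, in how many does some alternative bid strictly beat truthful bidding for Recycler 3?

4

Others bid (6, 6): truth gives 0; bid 11 gives 23 > 0. Violating.
Others bid (6, 11): truth gives 0; bid 12 gives 22 > 0. Violating.
Others bid (11, 6): truth gives 0; bid 12 gives 22 > 0. Violating.
Others bid (11, 11): truth gives 0; bid 12 gives 22 > 0. Violating.
Others bid (6, 12): truth gives 0; no alternative beats it.
Others bid (6, 34): truth gives 0; no alternative beats it.
(Checking all 25 profiles: 4 have a profitable deviation, 21 do not.)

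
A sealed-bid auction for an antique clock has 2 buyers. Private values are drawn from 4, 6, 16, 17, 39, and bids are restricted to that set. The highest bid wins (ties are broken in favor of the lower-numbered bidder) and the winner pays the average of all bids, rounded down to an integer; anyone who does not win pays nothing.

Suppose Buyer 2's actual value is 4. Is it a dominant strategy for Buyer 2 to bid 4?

Check each profile of the others' bids and compare truth against every alternative bid.
Others bid (4): truth gives 0, best alternative gives -1.
Others bid (6): truth gives 0, best alternative gives 0.
Others bid (16): truth gives 0, best alternative gives 0.
Others bid (17): truth gives 0, best alternative gives 0.
Others bid (39): truth gives 0, best alternative gives 0.
In every case the truthful bid is at least as good as any alternative, so it is a dominant strategy.

Yes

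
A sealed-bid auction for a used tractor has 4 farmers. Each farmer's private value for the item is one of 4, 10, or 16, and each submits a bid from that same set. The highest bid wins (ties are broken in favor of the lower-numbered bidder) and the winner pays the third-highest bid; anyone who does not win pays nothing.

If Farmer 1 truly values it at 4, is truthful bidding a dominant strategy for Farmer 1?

Check each profile of the others' bids and compare truth against every alternative bid.
Others bid (4, 10, 10): truth gives 0, best alternative gives -6.
Others bid (10, 4, 10): truth gives 0, best alternative gives -6.
Others bid (10, 10, 4): truth gives 0, best alternative gives -6.
Others bid (10, 10, 10): truth gives 0, best alternative gives -6.
Others bid (4, 4, 4): truth gives 0, best alternative gives 0.
Others bid (4, 4, 10): truth gives 0, best alternative gives 0.
(Remaining 21 profiles checked similarly; truth is weakly best in each.)
In every case the truthful bid is at least as good as any alternative, so it is a dominant strategy.

Yes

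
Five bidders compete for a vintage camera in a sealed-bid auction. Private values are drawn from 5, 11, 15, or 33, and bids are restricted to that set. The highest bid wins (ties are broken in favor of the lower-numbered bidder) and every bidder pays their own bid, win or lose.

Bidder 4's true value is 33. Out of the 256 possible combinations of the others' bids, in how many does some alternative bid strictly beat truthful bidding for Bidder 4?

Others bid (5, 5, 5, 5): truth gives 0; bid 11 gives 22 > 0. Violating.
Others bid (5, 5, 5, 11): truth gives 0; bid 11 gives 22 > 0. Violating.
Others bid (5, 5, 5, 15): truth gives 0; bid 15 gives 18 > 0. Violating.
Others bid (5, 5, 11, 5): truth gives 0; bid 15 gives 18 > 0. Violating.
Others bid (5, 5, 5, 33): truth gives 0; no alternative beats it.
Others bid (5, 5, 11, 33): truth gives 0; no alternative beats it.
(Checking all 256 profiles: 172 have a profitable deviation, 84 do not.)

172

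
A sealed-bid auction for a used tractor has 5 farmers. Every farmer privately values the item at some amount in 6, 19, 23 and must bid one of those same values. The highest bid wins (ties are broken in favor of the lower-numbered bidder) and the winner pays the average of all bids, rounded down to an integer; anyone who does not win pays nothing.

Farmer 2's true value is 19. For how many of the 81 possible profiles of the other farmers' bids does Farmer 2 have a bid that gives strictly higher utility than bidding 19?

Others bid (6, 6, 6, 23): truth gives 0; bid 23 gives 7 > 0. Violating.
Others bid (6, 6, 19, 23): truth gives 0; bid 23 gives 4 > 0. Violating.
Others bid (6, 6, 23, 6): truth gives 0; bid 23 gives 7 > 0. Violating.
Others bid (6, 6, 23, 19): truth gives 0; bid 23 gives 4 > 0. Violating.
Others bid (6, 6, 6, 6): truth gives 11; no alternative beats it.
Others bid (6, 6, 6, 19): truth gives 8; no alternative beats it.
(Checking all 81 profiles: 37 have a profitable deviation, 44 do not.)

37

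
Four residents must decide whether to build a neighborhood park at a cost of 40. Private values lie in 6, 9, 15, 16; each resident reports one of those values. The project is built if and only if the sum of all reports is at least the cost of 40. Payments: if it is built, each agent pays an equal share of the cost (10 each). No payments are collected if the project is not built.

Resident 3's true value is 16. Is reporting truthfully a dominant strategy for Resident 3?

Yes

Check each profile of the others' reports and compare truth against every alternative report.
Others report (6, 9, 9): truth gives 6, best alternative gives 0.
Others report (9, 6, 9): truth gives 6, best alternative gives 0.
Others report (9, 9, 6): truth gives 6, best alternative gives 0.
Others report (6, 6, 15): truth gives 6, best alternative gives 6.
Others report (6, 6, 16): truth gives 6, best alternative gives 6.
Others report (6, 9, 15): truth gives 6, best alternative gives 6.
(Remaining 58 profiles checked similarly; truth is weakly best in each.)
In every case the truthful report is at least as good as any alternative, so it is a dominant strategy.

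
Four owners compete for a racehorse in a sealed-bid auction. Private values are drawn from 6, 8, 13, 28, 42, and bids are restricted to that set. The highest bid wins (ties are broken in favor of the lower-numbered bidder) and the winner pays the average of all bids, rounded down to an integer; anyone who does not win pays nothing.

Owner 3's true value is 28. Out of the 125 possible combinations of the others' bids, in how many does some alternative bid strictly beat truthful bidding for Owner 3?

Others bid (6, 6, 6): truth gives 17; bid 8 gives 22 > 17. Violating.
Others bid (6, 6, 8): truth gives 16; bid 8 gives 21 > 16. Violating.
Others bid (6, 6, 13): truth gives 15; bid 13 gives 19 > 15. Violating.
Others bid (6, 6, 42): truth gives 0; bid 42 gives 4 > 0. Violating.
Others bid (6, 6, 28): truth gives 11; no alternative beats it.
Others bid (6, 8, 28): truth gives 11; no alternative beats it.
(Checking all 125 profiles: 48 have a profitable deviation, 77 do not.)

48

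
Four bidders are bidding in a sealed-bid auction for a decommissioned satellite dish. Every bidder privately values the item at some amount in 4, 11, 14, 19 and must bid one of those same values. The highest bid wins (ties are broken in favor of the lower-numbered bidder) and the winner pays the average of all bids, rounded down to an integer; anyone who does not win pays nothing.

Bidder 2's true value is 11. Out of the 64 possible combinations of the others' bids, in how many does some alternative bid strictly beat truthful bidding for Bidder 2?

Others bid (4, 4, 14): truth gives 0; bid 14 gives 2 > 0. Violating.
Others bid (4, 11, 14): truth gives 0; bid 14 gives 1 > 0. Violating.
Others bid (4, 14, 4): truth gives 0; bid 14 gives 2 > 0. Violating.
Others bid (4, 14, 11): truth gives 0; bid 14 gives 1 > 0. Violating.
Others bid (4, 4, 4): truth gives 6; no alternative beats it.
Others bid (4, 4, 11): truth gives 4; no alternative beats it.
(Checking all 64 profiles: 10 have a profitable deviation, 54 do not.)

10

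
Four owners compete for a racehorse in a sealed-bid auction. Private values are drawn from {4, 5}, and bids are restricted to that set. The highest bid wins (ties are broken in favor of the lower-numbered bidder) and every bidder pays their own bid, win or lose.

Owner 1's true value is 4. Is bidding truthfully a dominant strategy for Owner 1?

Consider the case where Owner 2 bids 4, Owner 3 bids 4 and Owner 4 bids 5.
Truthful bid 4: loses but pays 4, utility -4.
Bid 5 instead: wins, pays 5, utility 4 - 5 = -1.
Since -1 > -4, bidding 5 is strictly better here, so truthful bidding is not dominant.

No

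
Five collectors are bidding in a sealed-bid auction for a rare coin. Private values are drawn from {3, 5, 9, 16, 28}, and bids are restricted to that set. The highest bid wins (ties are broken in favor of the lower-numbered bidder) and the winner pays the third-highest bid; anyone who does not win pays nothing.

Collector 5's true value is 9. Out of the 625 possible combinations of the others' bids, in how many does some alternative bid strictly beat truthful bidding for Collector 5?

64

Others bid (3, 3, 3, 9): truth gives 0; bid 16 gives 6 > 0. Violating.
Others bid (3, 3, 3, 16): truth gives 0; bid 28 gives 6 > 0. Violating.
Others bid (3, 3, 5, 9): truth gives 0; bid 16 gives 4 > 0. Violating.
Others bid (3, 3, 5, 16): truth gives 0; bid 28 gives 4 > 0. Violating.
Others bid (3, 3, 3, 3): truth gives 6; no alternative beats it.
Others bid (3, 3, 3, 5): truth gives 6; no alternative beats it.
(Checking all 625 profiles: 64 have a profitable deviation, 561 do not.)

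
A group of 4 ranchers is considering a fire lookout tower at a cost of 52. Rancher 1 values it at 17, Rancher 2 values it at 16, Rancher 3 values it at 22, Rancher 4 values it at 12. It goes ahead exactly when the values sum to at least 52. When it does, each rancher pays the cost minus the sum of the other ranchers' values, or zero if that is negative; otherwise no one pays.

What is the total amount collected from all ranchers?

Total value 67 ≥ cost 52, so it is built.
Rancher 1: others sum to 50; max(0, 52 - 50) = 2.
Rancher 2: others sum to 51; max(0, 52 - 51) = 1.
Rancher 3: others sum to 45; max(0, 52 - 45) = 7.
Rancher 4: others sum to 55; max(0, 52 - 55) = 0.
Total collected = 2 + 1 + 7 + 0 = 10.

10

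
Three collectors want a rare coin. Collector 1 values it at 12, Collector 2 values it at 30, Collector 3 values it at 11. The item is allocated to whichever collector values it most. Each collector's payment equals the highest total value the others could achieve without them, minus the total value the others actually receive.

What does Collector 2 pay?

Collector 2 has the highest value and receives the item.
Without Collector 2, the item would go to the next-highest value, 12, so the others could achieve 12.
With Collector 2 present and winning, the others receive nothing, so their total is 0.
Payment = 12 - 0 = 12.

12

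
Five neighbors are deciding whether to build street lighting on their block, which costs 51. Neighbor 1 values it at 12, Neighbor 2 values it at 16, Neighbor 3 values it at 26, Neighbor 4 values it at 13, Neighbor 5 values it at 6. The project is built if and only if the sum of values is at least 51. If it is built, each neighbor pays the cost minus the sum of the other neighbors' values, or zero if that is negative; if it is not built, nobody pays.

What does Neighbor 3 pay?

Total value 73 ≥ cost 51, so the project is built.
The other neighbors' values sum to 47.
Cost minus that sum is 51 - 47 = 4.

4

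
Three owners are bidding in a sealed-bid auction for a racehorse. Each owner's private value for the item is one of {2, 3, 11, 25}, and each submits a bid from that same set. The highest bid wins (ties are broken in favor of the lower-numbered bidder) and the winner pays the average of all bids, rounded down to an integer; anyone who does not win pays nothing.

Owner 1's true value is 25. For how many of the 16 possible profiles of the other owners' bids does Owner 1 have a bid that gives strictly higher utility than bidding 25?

9

Others bid (2, 2): truth gives 16; bid 2 gives 23 > 16. Violating.
Others bid (2, 3): truth gives 15; bid 3 gives 23 > 15. Violating.
Others bid (2, 11): truth gives 13; bid 11 gives 17 > 13. Violating.
Others bid (3, 2): truth gives 15; bid 3 gives 23 > 15. Violating.
Others bid (2, 25): truth gives 8; no alternative beats it.
Others bid (3, 25): truth gives 8; no alternative beats it.
(Checking all 16 profiles: 9 have a profitable deviation, 7 do not.)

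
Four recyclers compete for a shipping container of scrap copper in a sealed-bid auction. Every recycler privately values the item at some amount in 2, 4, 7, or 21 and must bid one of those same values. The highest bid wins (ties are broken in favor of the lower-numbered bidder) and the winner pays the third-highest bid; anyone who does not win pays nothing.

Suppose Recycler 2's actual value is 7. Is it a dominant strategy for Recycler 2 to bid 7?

No

Consider the case where Recycler 1 bids 2, Recycler 3 bids 2 and Recycler 4 bids 21.
Truthful bid 7: loses, pays 0, utility 0.
Bid 21 instead: wins, pays 2, utility 7 - 2 = 5.
Since 5 > 0, bidding 21 is strictly better here, so truthful bidding is not dominant.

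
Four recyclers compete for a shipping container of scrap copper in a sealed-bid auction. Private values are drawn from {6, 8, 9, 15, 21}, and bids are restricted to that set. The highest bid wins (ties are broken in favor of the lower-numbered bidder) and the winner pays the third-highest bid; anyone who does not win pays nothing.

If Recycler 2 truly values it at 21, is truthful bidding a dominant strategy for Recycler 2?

Check each profile of the others' bids and compare truth against every alternative bid.
Others bid (6, 6, 21): truth gives 15, best alternative gives 0.
Others bid (6, 21, 6): truth gives 15, best alternative gives 0.
Others bid (15, 6, 6): truth gives 15, best alternative gives 0.
Others bid (6, 8, 21): truth gives 13, best alternative gives 0.
Others bid (6, 21, 8): truth gives 13, best alternative gives 0.
Others bid (8, 6, 21): truth gives 13, best alternative gives 0.
(Remaining 119 profiles checked similarly; truth is weakly best in each.)
In every case the truthful bid is at least as good as any alternative, so it is a dominant strategy.

Yes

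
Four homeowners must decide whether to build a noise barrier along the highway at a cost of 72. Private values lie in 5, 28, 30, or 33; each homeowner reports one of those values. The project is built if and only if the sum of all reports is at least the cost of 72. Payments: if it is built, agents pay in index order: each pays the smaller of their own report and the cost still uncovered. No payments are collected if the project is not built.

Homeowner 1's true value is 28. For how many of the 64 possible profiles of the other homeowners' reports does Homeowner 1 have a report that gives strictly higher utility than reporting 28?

Others report (5, 30, 33): truth gives 0; report 5 gives 23 > 0. Violating.
Others report (5, 33, 30): truth gives 0; report 5 gives 23 > 0. Violating.
Others report (5, 33, 33): truth gives 0; report 5 gives 23 > 0. Violating.
Others report (28, 28, 28): truth gives 0; report 5 gives 23 > 0. Violating.
Others report (5, 5, 5): truth gives 0; no alternative beats it.
Others report (5, 5, 28): truth gives 0; no alternative beats it.
(Checking all 64 profiles: 36 have a profitable deviation, 28 do not.)

36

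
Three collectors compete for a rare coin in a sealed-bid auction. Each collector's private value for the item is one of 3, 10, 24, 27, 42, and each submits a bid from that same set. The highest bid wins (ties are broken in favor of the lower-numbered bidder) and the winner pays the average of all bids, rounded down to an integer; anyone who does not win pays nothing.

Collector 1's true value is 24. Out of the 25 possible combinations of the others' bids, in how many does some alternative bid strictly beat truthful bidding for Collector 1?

8

Others bid (3, 3): truth gives 14; bid 3 gives 21 > 14. Violating.
Others bid (3, 10): truth gives 12; bid 10 gives 17 > 12. Violating.
Others bid (3, 27): truth gives 0; bid 27 gives 5 > 0. Violating.
Others bid (10, 3): truth gives 12; bid 10 gives 17 > 12. Violating.
Others bid (3, 24): truth gives 7; no alternative beats it.
Others bid (3, 42): truth gives 0; no alternative beats it.
(Checking all 25 profiles: 8 have a profitable deviation, 17 do not.)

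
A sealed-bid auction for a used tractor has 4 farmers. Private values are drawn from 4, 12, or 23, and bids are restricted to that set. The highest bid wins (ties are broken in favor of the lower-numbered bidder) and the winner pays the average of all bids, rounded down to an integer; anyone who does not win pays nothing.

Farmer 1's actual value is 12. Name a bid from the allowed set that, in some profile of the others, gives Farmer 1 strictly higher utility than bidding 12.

4

Suppose Farmer 2 bids 4, Farmer 3 bids 4 and Farmer 4 bids 4.
Bid 12: wins, pays 6, utility 12 - 6 = 6.
Bid 4: wins, pays 4, utility 12 - 4 = 8.
So bidding 4 beats truth here (8 > 6).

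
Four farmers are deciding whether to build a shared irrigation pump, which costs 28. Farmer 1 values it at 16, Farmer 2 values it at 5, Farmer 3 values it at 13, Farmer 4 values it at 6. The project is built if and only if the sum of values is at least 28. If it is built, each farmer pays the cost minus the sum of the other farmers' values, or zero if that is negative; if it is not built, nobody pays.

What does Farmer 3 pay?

Total value 40 ≥ cost 28, so the project is built.
The other farmers' values sum to 27.
Cost minus that sum is 28 - 27 = 1.

1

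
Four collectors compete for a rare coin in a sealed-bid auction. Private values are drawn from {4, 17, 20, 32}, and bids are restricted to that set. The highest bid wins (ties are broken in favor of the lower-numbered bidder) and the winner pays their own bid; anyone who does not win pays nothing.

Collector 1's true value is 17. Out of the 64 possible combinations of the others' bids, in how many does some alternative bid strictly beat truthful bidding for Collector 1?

1

Others bid (4, 4, 4): truth gives 0; bid 4 gives 13 > 0. Violating.
Others bid (4, 4, 17): truth gives 0; no alternative beats it.
Others bid (4, 4, 20): truth gives 0; no alternative beats it.
(Checking all 64 profiles: 1 has a profitable deviation, 63 do not.)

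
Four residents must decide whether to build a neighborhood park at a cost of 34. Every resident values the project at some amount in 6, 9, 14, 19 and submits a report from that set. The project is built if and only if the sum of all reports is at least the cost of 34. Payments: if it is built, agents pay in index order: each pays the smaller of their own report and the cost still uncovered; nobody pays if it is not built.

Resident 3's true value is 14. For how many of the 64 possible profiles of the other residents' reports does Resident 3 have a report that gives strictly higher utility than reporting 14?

33

Others report (6, 6, 14): truth gives 0; report 9 gives 5 > 0. Violating.
Others report (6, 6, 19): truth gives 0; report 6 gives 8 > 0. Violating.
Others report (6, 9, 14): truth gives 0; report 6 gives 8 > 0. Violating.
Others report (6, 9, 19): truth gives 0; report 6 gives 8 > 0. Violating.
Others report (6, 6, 6): truth gives 0; no alternative beats it.
Others report (6, 6, 9): truth gives 0; no alternative beats it.
(Checking all 64 profiles: 33 have a profitable deviation, 31 do not.)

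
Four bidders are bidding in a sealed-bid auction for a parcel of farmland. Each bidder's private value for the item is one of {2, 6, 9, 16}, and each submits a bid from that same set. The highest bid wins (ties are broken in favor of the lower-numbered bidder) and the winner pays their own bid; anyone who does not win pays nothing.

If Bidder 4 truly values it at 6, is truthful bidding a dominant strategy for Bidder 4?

Check each profile of the others' bids and compare truth against every alternative bid.
Others bid (2, 2, 2): truth gives 0, best alternative gives 0.
Others bid (2, 2, 6): truth gives 0, best alternative gives 0.
Others bid (2, 2, 9): truth gives 0, best alternative gives 0.
Others bid (2, 2, 16): truth gives 0, best alternative gives 0.
Others bid (2, 6, 2): truth gives 0, best alternative gives 0.
Others bid (2, 6, 6): truth gives 0, best alternative gives 0.
(Remaining 58 profiles checked similarly; truth is weakly best in each.)
In every case the truthful bid is at least as good as any alternative, so it is a dominant strategy.

Yes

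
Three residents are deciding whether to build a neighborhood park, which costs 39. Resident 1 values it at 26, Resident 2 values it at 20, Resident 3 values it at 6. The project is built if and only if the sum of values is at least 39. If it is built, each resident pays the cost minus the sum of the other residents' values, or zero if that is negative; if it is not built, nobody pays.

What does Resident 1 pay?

Total value 52 ≥ cost 39, so the project is built.
The other residents' values sum to 26.
Cost minus that sum is 39 - 26 = 13.

13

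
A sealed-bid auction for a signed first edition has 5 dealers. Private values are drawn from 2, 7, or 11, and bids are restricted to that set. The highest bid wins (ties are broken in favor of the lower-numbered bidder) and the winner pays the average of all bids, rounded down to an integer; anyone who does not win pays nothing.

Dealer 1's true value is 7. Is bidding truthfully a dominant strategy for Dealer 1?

Consider the case where Dealer 2 bids 2, Dealer 3 bids 2, Dealer 4 bids 2 and Dealer 5 bids 2.
Truthful bid 7: wins, pays 3, utility 7 - 3 = 4.
Bid 2 instead: wins, pays 2, utility 7 - 2 = 5.
Since 5 > 4, bidding 2 is strictly better here, so truthful bidding is not dominant.

No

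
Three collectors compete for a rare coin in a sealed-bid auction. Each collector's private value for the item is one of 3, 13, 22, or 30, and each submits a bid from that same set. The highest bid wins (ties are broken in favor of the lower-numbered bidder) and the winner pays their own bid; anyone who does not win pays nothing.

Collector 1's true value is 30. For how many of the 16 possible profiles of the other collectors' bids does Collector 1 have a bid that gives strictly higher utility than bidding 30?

9

Others bid (3, 3): truth gives 0; bid 3 gives 27 > 0. Violating.
Others bid (3, 13): truth gives 0; bid 13 gives 17 > 0. Violating.
Others bid (3, 22): truth gives 0; bid 22 gives 8 > 0. Violating.
Others bid (13, 3): truth gives 0; bid 13 gives 17 > 0. Violating.
Others bid (3, 30): truth gives 0; no alternative beats it.
Others bid (13, 30): truth gives 0; no alternative beats it.
(Checking all 16 profiles: 9 have a profitable deviation, 7 do not.)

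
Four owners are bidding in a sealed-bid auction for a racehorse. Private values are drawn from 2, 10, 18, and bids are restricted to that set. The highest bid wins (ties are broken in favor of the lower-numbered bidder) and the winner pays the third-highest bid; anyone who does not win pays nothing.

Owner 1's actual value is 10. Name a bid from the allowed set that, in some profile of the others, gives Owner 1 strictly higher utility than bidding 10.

Suppose Owner 2 bids 2, Owner 3 bids 2 and Owner 4 bids 18.
Bid 10: loses, pays 0, utility 0.
Bid 18: wins, pays 2, utility 10 - 2 = 8.
So bidding 18 beats truth here (8 > 0).

18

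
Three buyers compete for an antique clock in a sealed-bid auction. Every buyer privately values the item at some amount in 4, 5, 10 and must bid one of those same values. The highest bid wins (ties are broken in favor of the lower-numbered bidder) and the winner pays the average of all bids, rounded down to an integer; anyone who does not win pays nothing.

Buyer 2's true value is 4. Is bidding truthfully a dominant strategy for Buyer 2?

Check each profile of the others' bids and compare truth against every alternative bid.
Others bid (4, 4): truth gives 0, best alternative gives 0.
Others bid (4, 5): truth gives 0, best alternative gives 0.
Others bid (4, 10): truth gives 0, best alternative gives 0.
Others bid (5, 4): truth gives 0, best alternative gives 0.
Others bid (5, 5): truth gives 0, best alternative gives 0.
Others bid (5, 10): truth gives 0, best alternative gives 0.
(Remaining 3 profiles checked similarly; truth is weakly best in each.)
In every case the truthful bid is at least as good as any alternative, so it is a dominant strategy.

Yes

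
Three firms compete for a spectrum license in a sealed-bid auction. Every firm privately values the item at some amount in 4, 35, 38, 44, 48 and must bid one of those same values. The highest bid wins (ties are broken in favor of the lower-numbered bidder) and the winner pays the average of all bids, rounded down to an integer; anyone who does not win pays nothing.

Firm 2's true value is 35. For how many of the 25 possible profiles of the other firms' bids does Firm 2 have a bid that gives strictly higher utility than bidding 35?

6

Others bid (4, 38): truth gives 0; bid 38 gives 9 > 0. Violating.
Others bid (4, 44): truth gives 0; bid 44 gives 5 > 0. Violating.
Others bid (4, 48): truth gives 0; bid 48 gives 2 > 0. Violating.
Others bid (35, 4): truth gives 0; bid 38 gives 10 > 0. Violating.
Others bid (4, 4): truth gives 21; no alternative beats it.
Others bid (4, 35): truth gives 11; no alternative beats it.
(Checking all 25 profiles: 6 have a profitable deviation, 19 do not.)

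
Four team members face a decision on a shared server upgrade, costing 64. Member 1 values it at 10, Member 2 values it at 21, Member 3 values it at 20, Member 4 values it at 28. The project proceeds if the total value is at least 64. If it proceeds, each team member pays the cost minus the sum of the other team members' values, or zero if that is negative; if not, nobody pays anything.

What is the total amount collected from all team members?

Total value 79 ≥ cost 64, so it is built.
Member 1: others sum to 69; max(0, 64 - 69) = 0.
Member 2: others sum to 58; max(0, 64 - 58) = 6.
Member 3: others sum to 59; max(0, 64 - 59) = 5.
Member 4: others sum to 51; max(0, 64 - 51) = 13.
Total collected = 0 + 6 + 5 + 13 = 24.

24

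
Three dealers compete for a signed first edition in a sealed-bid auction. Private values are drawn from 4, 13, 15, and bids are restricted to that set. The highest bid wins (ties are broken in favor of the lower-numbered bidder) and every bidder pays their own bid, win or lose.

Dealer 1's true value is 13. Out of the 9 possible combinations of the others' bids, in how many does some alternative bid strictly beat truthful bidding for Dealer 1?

6

Others bid (4, 4): truth gives 0; bid 4 gives 9 > 0. Violating.
Others bid (4, 15): truth gives -13; bid 15 gives -2 > -13. Violating.
Others bid (13, 15): truth gives -13; bid 15 gives -2 > -13. Violating.
Others bid (15, 4): truth gives -13; bid 15 gives -2 > -13. Violating.
Others bid (4, 13): truth gives 0; no alternative beats it.
Others bid (13, 4): truth gives 0; no alternative beats it.
(Checking all 9 profiles: 6 have a profitable deviation, 3 do not.)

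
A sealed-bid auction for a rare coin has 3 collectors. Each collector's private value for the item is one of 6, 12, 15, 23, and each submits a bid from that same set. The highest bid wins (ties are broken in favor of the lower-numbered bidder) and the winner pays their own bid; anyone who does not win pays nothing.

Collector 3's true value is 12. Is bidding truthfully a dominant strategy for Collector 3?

Check each profile of the others' bids and compare truth against every alternative bid.
Others bid (6, 6): truth gives 0, best alternative gives 0.
Others bid (6, 12): truth gives 0, best alternative gives 0.
Others bid (6, 15): truth gives 0, best alternative gives 0.
Others bid (6, 23): truth gives 0, best alternative gives 0.
Others bid (12, 6): truth gives 0, best alternative gives 0.
Others bid (12, 12): truth gives 0, best alternative gives 0.
(Remaining 10 profiles checked similarly; truth is weakly best in each.)
In every case the truthful bid is at least as good as any alternative, so it is a dominant strategy.

Yes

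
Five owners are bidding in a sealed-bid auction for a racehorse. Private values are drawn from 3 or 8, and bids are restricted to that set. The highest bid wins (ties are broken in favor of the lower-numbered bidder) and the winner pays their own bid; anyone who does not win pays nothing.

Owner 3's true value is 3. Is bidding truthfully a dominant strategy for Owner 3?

Check each profile of the others' bids and compare truth against every alternative bid.
Others bid (3, 3, 3, 3): truth gives 0, best alternative gives -5.
Others bid (3, 3, 3, 8): truth gives 0, best alternative gives -5.
Others bid (3, 3, 8, 3): truth gives 0, best alternative gives -5.
Others bid (3, 3, 8, 8): truth gives 0, best alternative gives -5.
Others bid (3, 8, 3, 3): truth gives 0, best alternative gives 0.
Others bid (3, 8, 3, 8): truth gives 0, best alternative gives 0.
(Remaining 10 profiles checked similarly; truth is weakly best in each.)
In every case the truthful bid is at least as good as any alternative, so it is a dominant strategy.

Yes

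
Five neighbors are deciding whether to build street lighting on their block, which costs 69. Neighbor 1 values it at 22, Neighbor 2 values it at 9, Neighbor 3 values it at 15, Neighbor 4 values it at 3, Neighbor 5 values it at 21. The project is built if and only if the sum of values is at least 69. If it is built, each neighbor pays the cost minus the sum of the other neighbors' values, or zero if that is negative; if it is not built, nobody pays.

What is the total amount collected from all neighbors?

Total value 70 ≥ cost 69, so it is built.
Neighbor 1: others sum to 48; max(0, 69 - 48) = 21.
Neighbor 2: others sum to 61; max(0, 69 - 61) = 8.
Neighbor 3: others sum to 55; max(0, 69 - 55) = 14.
Neighbor 4: others sum to 67; max(0, 69 - 67) = 2.
Neighbor 5: others sum to 49; max(0, 69 - 49) = 20.
Total collected = 21 + 8 + 14 + 2 + 20 = 65.

65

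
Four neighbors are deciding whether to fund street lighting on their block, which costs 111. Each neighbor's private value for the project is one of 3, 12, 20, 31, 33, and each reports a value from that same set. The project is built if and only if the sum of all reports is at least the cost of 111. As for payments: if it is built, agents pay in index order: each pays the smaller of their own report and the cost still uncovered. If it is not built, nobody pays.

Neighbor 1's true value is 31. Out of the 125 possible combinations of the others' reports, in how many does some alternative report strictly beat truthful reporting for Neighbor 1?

8

Others report (31, 31, 31): truth gives 0; report 20 gives 11 > 0. Violating.
Others report (31, 31, 33): truth gives 0; report 20 gives 11 > 0. Violating.
Others report (31, 33, 31): truth gives 0; report 20 gives 11 > 0. Violating.
Others report (31, 33, 33): truth gives 0; report 20 gives 11 > 0. Violating.
Others report (3, 3, 3): truth gives 0; no alternative beats it.
Others report (3, 3, 12): truth gives 0; no alternative beats it.
(Checking all 125 profiles: 8 have a profitable deviation, 117 do not.)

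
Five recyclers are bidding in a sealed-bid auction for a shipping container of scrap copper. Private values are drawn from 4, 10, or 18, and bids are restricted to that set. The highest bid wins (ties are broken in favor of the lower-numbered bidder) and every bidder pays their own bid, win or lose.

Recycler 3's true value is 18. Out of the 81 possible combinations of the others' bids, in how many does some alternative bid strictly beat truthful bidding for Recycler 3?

Others bid (4, 4, 4, 4): truth gives 0; bid 10 gives 8 > 0. Violating.
Others bid (4, 4, 4, 10): truth gives 0; bid 10 gives 8 > 0. Violating.
Others bid (4, 4, 10, 4): truth gives 0; bid 10 gives 8 > 0. Violating.
Others bid (4, 4, 10, 10): truth gives 0; bid 10 gives 8 > 0. Violating.
Others bid (4, 4, 4, 18): truth gives 0; no alternative beats it.
Others bid (4, 4, 10, 18): truth gives 0; no alternative beats it.
(Checking all 81 profiles: 49 have a profitable deviation, 32 do not.)

49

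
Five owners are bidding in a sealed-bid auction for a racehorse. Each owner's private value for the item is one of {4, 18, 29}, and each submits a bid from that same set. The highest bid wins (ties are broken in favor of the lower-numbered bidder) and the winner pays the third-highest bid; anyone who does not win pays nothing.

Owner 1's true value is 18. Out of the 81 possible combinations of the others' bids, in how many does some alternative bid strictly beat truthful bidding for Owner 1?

Others bid (4, 4, 4, 29): truth gives 0; bid 29 gives 14 > 0. Violating.
Others bid (4, 4, 29, 4): truth gives 0; bid 29 gives 14 > 0. Violating.
Others bid (4, 29, 4, 4): truth gives 0; bid 29 gives 14 > 0. Violating.
Others bid (29, 4, 4, 4): truth gives 0; bid 29 gives 14 > 0. Violating.
Others bid (4, 4, 4, 4): truth gives 14; no alternative beats it.
Others bid (4, 4, 4, 18): truth gives 14; no alternative beats it.
(Checking all 81 profiles: 4 have a profitable deviation, 77 do not.)

4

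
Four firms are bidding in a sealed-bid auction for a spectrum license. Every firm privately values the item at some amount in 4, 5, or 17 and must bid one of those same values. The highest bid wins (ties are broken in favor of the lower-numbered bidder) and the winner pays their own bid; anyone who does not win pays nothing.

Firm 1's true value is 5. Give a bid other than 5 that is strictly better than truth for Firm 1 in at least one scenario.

Suppose Firm 2 bids 4, Firm 3 bids 4 and Firm 4 bids 4.
Bid 5: wins, pays 5, utility 5 - 5 = 0.
Bid 4: wins, pays 4, utility 5 - 4 = 1.
So bidding 4 beats truth here (1 > 0).

4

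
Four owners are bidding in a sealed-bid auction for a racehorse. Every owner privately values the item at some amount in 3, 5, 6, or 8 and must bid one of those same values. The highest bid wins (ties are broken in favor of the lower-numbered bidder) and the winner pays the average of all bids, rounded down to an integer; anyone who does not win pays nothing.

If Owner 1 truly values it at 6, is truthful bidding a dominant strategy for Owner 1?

No

Consider the case where Owner 2 bids 3, Owner 3 bids 3 and Owner 4 bids 8.
Truthful bid 6: loses, pays 0, utility 0.
Bid 8 instead: wins, pays 5, utility 6 - 5 = 1.
Since 1 > 0, bidding 8 is strictly better here, so truthful bidding is not dominant.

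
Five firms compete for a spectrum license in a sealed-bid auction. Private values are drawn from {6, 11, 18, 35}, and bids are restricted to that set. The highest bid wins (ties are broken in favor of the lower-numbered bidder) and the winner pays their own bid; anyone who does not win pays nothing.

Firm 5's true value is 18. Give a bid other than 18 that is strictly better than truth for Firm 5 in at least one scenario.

11

Suppose Firm 1 bids 6, Firm 2 bids 6, Firm 3 bids 6 and Firm 4 bids 6.
Bid 18: wins, pays 18, utility 18 - 18 = 0.
Bid 11: wins, pays 11, utility 18 - 11 = 7.
So bidding 11 beats truth here (7 > 0).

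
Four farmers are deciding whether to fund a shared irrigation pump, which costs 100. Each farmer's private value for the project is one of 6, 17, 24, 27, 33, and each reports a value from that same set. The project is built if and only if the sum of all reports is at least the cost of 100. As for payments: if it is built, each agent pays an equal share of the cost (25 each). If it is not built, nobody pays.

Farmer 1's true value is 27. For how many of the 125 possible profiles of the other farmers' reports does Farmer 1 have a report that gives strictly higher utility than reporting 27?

Others report (6, 33, 33): truth gives 0; report 33 gives 2 > 0. Violating.
Others report (17, 17, 33): truth gives 0; report 33 gives 2 > 0. Violating.
Others report (17, 24, 27): truth gives 0; report 33 gives 2 > 0. Violating.
Others report (17, 27, 24): truth gives 0; report 33 gives 2 > 0. Violating.
Others report (6, 6, 6): truth gives 0; no alternative beats it.
Others report (6, 6, 17): truth gives 0; no alternative beats it.
(Checking all 125 profiles: 16 have a profitable deviation, 109 do not.)

16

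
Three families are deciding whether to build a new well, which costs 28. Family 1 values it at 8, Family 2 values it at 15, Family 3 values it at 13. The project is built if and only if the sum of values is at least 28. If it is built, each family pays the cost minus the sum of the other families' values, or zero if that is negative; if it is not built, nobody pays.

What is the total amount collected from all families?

Total value 36 ≥ cost 28, so it is built.
Family 1: others sum to 28; max(0, 28 - 28) = 0.
Family 2: others sum to 21; max(0, 28 - 21) = 7.
Family 3: others sum to 23; max(0, 28 - 23) = 5.
Total collected = 0 + 7 + 5 = 12.

12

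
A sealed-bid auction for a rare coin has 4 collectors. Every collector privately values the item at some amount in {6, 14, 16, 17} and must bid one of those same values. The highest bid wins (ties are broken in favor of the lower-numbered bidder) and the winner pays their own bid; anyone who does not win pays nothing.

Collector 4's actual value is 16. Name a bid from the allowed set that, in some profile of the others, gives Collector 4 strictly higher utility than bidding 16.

Suppose Collector 1 bids 6, Collector 2 bids 6 and Collector 3 bids 6.
Bid 16: wins, pays 16, utility 16 - 16 = 0.
Bid 14: wins, pays 14, utility 16 - 14 = 2.
So bidding 14 beats truth here (2 > 0).

14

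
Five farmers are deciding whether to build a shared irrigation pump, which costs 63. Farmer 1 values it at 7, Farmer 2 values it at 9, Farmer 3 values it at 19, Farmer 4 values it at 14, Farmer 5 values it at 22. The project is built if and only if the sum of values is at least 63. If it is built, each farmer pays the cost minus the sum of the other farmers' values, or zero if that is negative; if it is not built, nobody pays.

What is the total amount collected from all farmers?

32

Total value 71 ≥ cost 63, so it is built.
Farmer 1: others sum to 64; max(0, 63 - 64) = 0.
Farmer 2: others sum to 62; max(0, 63 - 62) = 1.
Farmer 3: others sum to 52; max(0, 63 - 52) = 11.
Farmer 4: others sum to 57; max(0, 63 - 57) = 6.
Farmer 5: others sum to 49; max(0, 63 - 49) = 14.
Total collected = 0 + 1 + 11 + 6 + 14 = 32.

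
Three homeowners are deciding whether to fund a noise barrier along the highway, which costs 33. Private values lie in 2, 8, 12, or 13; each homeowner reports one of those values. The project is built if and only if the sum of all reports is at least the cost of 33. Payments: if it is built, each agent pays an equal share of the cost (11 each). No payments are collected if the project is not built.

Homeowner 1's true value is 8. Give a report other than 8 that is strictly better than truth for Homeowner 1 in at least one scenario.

Suppose Homeowner 2 reports 12 and Homeowner 3 reports 13.
Report 8: project built, pays 11, utility 8 - 11 = -3.
Report 2: project not built, utility 0.
So reporting 2 beats truth here (0 > -3).

2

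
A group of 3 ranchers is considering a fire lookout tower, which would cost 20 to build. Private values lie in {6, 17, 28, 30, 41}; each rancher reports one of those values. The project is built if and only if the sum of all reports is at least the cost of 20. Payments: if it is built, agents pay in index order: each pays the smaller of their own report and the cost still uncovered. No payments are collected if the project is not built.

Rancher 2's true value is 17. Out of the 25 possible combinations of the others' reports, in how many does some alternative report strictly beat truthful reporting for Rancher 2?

Others report (6, 17): truth gives 3; report 6 gives 11 > 3. Violating.
Others report (6, 28): truth gives 3; report 6 gives 11 > 3. Violating.
Others report (6, 30): truth gives 3; report 6 gives 11 > 3. Violating.
Others report (6, 41): truth gives 3; report 6 gives 11 > 3. Violating.
Others report (6, 6): truth gives 3; no alternative beats it.
Others report (17, 6): truth gives 14; no alternative beats it.
(Checking all 25 profiles: 4 have a profitable deviation, 21 do not.)

4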